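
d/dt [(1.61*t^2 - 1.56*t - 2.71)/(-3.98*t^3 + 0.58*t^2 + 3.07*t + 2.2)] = (6.4078*t^4 - 12.4176*t^3 - 26.5099*t^2 + 10.2276*t + 4.8877)/(15.8404*t^6 - 4.6168*t^5 - 24.1008*t^4 - 13.9508*t^3 + 11.9769*t^2 + 13.508*t + 4.84)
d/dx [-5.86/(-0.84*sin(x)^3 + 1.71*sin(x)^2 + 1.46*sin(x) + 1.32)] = (-14.7672*sin(x)^2 + 20.0412*sin(x) + 8.5556)*cos(x)/(-0.84*sin(x)^3 + 1.71*sin(x)^2 + 1.46*sin(x) + 1.32)^2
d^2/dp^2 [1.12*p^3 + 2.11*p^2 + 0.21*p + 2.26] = 6.72*p + 4.22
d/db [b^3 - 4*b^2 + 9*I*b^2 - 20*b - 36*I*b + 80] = 3*b^2 + b*(-8 + 18*I) - 20 - 36*I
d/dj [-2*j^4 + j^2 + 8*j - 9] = -8*j^3 + 2*j + 8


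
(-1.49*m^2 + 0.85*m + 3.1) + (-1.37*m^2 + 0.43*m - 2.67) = -2.86*m^2 + 1.28*m + 0.43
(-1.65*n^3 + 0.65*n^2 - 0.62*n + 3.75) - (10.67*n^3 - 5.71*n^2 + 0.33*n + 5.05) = -12.32*n^3 + 6.36*n^2 - 0.95*n - 1.3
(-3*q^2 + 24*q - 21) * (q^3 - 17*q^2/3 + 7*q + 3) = -3*q^5 + 41*q^4 - 178*q^3 + 278*q^2 - 75*q - 63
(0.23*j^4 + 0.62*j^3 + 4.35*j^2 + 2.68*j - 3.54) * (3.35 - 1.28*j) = -0.2944*j^5 - 0.0230999999999999*j^4 - 3.491*j^3 + 11.1421*j^2 + 13.5092*j - 11.859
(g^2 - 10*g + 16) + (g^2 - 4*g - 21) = 2*g^2 - 14*g - 5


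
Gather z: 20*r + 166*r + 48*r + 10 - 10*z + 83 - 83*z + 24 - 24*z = 234*r - 117*z + 117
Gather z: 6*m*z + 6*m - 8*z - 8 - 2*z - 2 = 6*m + z*(6*m - 10) - 10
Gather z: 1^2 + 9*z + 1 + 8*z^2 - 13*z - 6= 8*z^2 - 4*z - 4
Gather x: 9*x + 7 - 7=9*x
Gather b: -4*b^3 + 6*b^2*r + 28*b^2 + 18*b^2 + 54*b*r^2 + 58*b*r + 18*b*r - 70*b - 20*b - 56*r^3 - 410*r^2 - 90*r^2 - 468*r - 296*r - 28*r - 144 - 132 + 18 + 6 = -4*b^3 + b^2*(6*r + 46) + b*(54*r^2 + 76*r - 90) - 56*r^3 - 500*r^2 - 792*r - 252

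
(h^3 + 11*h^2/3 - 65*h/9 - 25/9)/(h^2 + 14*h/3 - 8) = (9*h^3 + 33*h^2 - 65*h - 25)/(3*(3*h^2 + 14*h - 24))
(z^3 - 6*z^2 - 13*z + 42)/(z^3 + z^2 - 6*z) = (z - 7)/z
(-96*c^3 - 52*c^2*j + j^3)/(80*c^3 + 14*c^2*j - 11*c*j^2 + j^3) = (-6*c - j)/(5*c - j)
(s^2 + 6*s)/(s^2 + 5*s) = (s + 6)/(s + 5)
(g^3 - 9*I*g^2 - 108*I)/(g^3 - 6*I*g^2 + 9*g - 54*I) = (g - 6*I)/(g - 3*I)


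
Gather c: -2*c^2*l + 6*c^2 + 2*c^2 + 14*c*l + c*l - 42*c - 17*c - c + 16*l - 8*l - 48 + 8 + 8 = c^2*(8 - 2*l) + c*(15*l - 60) + 8*l - 32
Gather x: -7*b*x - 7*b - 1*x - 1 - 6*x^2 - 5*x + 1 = -7*b - 6*x^2 + x*(-7*b - 6)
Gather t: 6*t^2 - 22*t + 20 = 6*t^2 - 22*t + 20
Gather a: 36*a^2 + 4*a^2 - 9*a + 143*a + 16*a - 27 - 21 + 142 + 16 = 40*a^2 + 150*a + 110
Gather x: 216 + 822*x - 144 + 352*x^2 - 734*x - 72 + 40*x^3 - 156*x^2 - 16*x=40*x^3 + 196*x^2 + 72*x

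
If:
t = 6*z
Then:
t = 6*z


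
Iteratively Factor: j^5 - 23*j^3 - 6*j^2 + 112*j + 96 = (j + 2)*(j^4 - 2*j^3 - 19*j^2 + 32*j + 48) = (j - 4)*(j + 2)*(j^3 + 2*j^2 - 11*j - 12) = (j - 4)*(j - 3)*(j + 2)*(j^2 + 5*j + 4) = (j - 4)*(j - 3)*(j + 1)*(j + 2)*(j + 4)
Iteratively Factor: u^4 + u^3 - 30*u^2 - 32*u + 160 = (u + 4)*(u^3 - 3*u^2 - 18*u + 40) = (u + 4)^2*(u^2 - 7*u + 10) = (u - 2)*(u + 4)^2*(u - 5)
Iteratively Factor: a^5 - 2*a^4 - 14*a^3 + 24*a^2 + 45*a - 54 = (a - 3)*(a^4 + a^3 - 11*a^2 - 9*a + 18) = (a - 3)*(a - 1)*(a^3 + 2*a^2 - 9*a - 18) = (a - 3)*(a - 1)*(a + 3)*(a^2 - a - 6) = (a - 3)*(a - 1)*(a + 2)*(a + 3)*(a - 3)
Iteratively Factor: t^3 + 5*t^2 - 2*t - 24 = (t - 2)*(t^2 + 7*t + 12) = (t - 2)*(t + 4)*(t + 3)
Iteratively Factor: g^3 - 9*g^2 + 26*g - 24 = (g - 4)*(g^2 - 5*g + 6) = (g - 4)*(g - 2)*(g - 3)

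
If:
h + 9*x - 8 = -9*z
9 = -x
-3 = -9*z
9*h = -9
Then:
No Solution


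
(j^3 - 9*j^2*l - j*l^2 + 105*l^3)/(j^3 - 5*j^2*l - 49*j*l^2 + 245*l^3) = (j + 3*l)/(j + 7*l)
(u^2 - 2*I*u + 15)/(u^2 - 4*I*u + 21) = (u - 5*I)/(u - 7*I)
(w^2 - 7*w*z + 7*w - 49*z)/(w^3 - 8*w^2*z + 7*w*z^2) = (-w - 7)/(w*(-w + z))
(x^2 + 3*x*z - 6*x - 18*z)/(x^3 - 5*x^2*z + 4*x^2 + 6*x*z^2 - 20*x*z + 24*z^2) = (x^2 + 3*x*z - 6*x - 18*z)/(x^3 - 5*x^2*z + 4*x^2 + 6*x*z^2 - 20*x*z + 24*z^2)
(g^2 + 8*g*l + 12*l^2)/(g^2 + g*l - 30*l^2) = (g + 2*l)/(g - 5*l)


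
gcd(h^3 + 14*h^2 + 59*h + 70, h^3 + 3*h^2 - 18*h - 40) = h^2 + 7*h + 10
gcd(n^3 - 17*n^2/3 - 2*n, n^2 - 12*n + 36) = n - 6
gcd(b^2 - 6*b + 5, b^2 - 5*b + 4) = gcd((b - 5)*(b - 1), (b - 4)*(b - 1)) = b - 1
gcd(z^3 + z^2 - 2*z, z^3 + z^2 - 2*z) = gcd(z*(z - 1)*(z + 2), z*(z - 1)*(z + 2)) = z^3 + z^2 - 2*z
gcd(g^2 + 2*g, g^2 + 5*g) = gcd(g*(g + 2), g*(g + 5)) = g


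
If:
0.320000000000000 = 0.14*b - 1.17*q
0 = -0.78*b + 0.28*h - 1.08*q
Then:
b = 8.35714285714286*q + 2.28571428571429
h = 27.1377551020408*q + 6.36734693877551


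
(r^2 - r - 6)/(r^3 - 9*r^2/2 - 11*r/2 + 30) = 2*(r + 2)/(2*r^2 - 3*r - 20)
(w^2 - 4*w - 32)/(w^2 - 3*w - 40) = (w + 4)/(w + 5)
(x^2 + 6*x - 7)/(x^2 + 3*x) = (x^2 + 6*x - 7)/(x*(x + 3))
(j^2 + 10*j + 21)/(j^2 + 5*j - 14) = (j + 3)/(j - 2)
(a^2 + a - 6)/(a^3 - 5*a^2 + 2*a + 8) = (a + 3)/(a^2 - 3*a - 4)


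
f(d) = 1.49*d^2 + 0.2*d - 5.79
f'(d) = 2.98*d + 0.2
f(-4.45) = 22.83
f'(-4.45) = -13.06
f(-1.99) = -0.29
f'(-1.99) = -5.73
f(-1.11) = -4.18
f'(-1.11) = -3.11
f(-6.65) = 58.77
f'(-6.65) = -19.62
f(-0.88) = -4.81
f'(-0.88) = -2.42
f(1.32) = -2.93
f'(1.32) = 4.13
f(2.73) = 5.86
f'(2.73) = 8.34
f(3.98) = 18.61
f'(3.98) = 12.06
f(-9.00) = 113.10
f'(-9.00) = -26.62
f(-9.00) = 113.10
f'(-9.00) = -26.62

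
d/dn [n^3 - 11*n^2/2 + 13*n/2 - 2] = 3*n^2 - 11*n + 13/2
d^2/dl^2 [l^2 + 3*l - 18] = 2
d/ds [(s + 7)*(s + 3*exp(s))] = s + (s + 7)*(3*exp(s) + 1) + 3*exp(s)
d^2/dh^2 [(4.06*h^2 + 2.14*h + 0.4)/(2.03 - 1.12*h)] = -44.196236/(1.404928*h^3 - 7.639296*h^2 + 13.846224*h - 8.365427)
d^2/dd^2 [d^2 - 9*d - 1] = 2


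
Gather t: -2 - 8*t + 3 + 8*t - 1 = 0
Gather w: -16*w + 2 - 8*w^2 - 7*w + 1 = -8*w^2 - 23*w + 3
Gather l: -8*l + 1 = 1 - 8*l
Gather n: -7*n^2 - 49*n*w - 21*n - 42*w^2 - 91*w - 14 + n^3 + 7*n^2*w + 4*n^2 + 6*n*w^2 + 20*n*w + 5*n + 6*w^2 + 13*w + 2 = n^3 + n^2*(7*w - 3) + n*(6*w^2 - 29*w - 16) - 36*w^2 - 78*w - 12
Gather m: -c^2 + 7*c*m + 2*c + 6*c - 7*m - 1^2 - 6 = -c^2 + 8*c + m*(7*c - 7) - 7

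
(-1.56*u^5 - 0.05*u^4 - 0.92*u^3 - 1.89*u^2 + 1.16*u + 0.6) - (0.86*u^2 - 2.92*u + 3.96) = -1.56*u^5 - 0.05*u^4 - 0.92*u^3 - 2.75*u^2 + 4.08*u - 3.36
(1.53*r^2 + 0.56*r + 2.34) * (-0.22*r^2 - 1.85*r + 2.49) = -0.3366*r^4 - 2.9537*r^3 + 2.2589*r^2 - 2.9346*r + 5.8266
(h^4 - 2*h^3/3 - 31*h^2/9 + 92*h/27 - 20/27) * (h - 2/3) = h^5 - 4*h^4/3 - 3*h^3 + 154*h^2/27 - 244*h/81 + 40/81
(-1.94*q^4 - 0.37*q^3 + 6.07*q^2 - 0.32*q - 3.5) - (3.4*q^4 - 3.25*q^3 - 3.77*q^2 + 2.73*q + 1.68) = -5.34*q^4 + 2.88*q^3 + 9.84*q^2 - 3.05*q - 5.18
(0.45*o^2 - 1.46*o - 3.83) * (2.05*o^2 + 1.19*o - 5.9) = 0.9225*o^4 - 2.4575*o^3 - 12.2439*o^2 + 4.0563*o + 22.597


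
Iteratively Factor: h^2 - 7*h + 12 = (h - 3)*(h - 4)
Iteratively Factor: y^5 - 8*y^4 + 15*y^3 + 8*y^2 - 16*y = (y - 1)*(y^4 - 7*y^3 + 8*y^2 + 16*y) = (y - 4)*(y - 1)*(y^3 - 3*y^2 - 4*y) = y*(y - 4)*(y - 1)*(y^2 - 3*y - 4) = y*(y - 4)^2*(y - 1)*(y + 1)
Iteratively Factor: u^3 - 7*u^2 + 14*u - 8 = (u - 1)*(u^2 - 6*u + 8) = (u - 4)*(u - 1)*(u - 2)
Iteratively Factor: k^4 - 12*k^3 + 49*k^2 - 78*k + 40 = (k - 1)*(k^3 - 11*k^2 + 38*k - 40) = (k - 4)*(k - 1)*(k^2 - 7*k + 10) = (k - 5)*(k - 4)*(k - 1)*(k - 2)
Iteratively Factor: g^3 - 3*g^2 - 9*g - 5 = (g + 1)*(g^2 - 4*g - 5) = (g + 1)^2*(g - 5)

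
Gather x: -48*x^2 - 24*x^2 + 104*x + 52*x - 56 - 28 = -72*x^2 + 156*x - 84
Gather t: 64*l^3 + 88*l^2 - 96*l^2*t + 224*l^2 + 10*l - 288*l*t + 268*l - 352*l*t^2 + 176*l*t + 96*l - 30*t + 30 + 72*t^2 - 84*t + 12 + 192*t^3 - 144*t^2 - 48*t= 64*l^3 + 312*l^2 + 374*l + 192*t^3 + t^2*(-352*l - 72) + t*(-96*l^2 - 112*l - 162) + 42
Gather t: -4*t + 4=4 - 4*t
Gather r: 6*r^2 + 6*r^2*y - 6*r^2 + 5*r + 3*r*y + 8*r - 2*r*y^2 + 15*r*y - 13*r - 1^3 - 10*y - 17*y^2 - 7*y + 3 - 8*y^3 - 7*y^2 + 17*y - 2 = 6*r^2*y + r*(-2*y^2 + 18*y) - 8*y^3 - 24*y^2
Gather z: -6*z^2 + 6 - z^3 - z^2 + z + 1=-z^3 - 7*z^2 + z + 7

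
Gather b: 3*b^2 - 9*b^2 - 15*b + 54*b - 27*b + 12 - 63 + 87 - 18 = -6*b^2 + 12*b + 18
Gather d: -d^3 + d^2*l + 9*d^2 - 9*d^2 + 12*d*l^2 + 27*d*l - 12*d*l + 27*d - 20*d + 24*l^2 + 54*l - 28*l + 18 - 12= -d^3 + d^2*l + d*(12*l^2 + 15*l + 7) + 24*l^2 + 26*l + 6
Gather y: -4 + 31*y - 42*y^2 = -42*y^2 + 31*y - 4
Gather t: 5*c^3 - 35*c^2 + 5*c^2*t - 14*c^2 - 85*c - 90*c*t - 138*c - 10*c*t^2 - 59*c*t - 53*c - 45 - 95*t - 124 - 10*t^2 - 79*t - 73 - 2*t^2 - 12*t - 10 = 5*c^3 - 49*c^2 - 276*c + t^2*(-10*c - 12) + t*(5*c^2 - 149*c - 186) - 252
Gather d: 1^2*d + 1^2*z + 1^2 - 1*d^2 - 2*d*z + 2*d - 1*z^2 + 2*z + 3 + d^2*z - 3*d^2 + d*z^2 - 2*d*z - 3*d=d^2*(z - 4) + d*(z^2 - 4*z) - z^2 + 3*z + 4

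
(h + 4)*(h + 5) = h^2 + 9*h + 20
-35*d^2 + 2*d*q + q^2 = (-5*d + q)*(7*d + q)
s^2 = s^2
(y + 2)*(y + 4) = y^2 + 6*y + 8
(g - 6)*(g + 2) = g^2 - 4*g - 12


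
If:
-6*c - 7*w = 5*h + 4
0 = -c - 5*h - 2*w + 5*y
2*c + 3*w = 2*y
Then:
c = -5*y - 12/5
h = 2*y/5 - 4/25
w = 4*y + 8/5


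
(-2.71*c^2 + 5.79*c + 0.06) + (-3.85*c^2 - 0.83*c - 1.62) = -6.56*c^2 + 4.96*c - 1.56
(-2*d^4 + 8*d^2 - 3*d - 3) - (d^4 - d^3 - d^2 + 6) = -3*d^4 + d^3 + 9*d^2 - 3*d - 9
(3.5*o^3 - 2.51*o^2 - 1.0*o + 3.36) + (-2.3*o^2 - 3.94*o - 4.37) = 3.5*o^3 - 4.81*o^2 - 4.94*o - 1.01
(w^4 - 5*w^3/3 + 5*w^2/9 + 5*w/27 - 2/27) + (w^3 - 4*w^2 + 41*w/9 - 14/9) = w^4 - 2*w^3/3 - 31*w^2/9 + 128*w/27 - 44/27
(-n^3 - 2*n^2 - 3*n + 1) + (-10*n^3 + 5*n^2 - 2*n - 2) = -11*n^3 + 3*n^2 - 5*n - 1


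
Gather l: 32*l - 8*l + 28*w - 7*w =24*l + 21*w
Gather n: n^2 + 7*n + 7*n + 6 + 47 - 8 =n^2 + 14*n + 45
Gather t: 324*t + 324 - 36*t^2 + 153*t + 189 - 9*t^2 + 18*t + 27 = -45*t^2 + 495*t + 540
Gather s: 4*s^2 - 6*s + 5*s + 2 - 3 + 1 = 4*s^2 - s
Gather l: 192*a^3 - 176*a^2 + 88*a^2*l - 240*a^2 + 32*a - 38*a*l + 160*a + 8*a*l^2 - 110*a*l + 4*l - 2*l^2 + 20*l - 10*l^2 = 192*a^3 - 416*a^2 + 192*a + l^2*(8*a - 12) + l*(88*a^2 - 148*a + 24)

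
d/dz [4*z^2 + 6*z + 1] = 8*z + 6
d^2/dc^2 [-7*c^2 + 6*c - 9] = -14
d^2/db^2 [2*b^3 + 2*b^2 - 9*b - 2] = 12*b + 4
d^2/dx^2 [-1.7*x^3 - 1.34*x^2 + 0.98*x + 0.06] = -10.2*x - 2.68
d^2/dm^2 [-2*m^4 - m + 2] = -24*m^2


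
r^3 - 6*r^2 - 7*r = r*(r - 7)*(r + 1)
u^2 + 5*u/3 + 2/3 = (u + 2/3)*(u + 1)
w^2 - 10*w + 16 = (w - 8)*(w - 2)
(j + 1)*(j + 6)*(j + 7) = j^3 + 14*j^2 + 55*j + 42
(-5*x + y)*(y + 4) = -5*x*y - 20*x + y^2 + 4*y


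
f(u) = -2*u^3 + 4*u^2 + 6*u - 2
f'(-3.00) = -72.00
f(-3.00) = 70.00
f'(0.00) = 6.00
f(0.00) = -2.00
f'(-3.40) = -90.56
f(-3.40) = 102.45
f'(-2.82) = -64.27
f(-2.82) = 57.74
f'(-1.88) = -30.25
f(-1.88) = 14.15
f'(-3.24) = -82.91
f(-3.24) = 88.57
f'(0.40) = 8.24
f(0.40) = 0.91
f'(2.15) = -4.54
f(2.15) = 9.51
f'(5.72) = -144.55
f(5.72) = -211.10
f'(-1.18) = -11.79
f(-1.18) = -0.22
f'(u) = -6*u^2 + 8*u + 6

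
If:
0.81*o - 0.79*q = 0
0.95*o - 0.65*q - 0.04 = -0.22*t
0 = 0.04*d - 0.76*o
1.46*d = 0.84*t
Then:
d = 0.10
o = 0.01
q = 0.01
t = 0.17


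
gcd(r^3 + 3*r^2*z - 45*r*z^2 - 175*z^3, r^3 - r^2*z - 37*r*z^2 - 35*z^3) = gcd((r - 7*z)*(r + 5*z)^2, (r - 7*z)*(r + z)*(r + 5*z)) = -r^2 + 2*r*z + 35*z^2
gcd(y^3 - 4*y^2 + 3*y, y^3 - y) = y^2 - y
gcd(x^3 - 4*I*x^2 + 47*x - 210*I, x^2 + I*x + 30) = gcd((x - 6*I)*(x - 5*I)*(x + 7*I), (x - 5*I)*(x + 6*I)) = x - 5*I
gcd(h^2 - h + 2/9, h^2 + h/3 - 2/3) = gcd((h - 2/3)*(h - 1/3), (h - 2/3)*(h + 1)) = h - 2/3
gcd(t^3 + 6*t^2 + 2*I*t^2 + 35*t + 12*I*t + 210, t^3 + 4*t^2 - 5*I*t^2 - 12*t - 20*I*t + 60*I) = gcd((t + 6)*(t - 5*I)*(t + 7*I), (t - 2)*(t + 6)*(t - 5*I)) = t^2 + t*(6 - 5*I) - 30*I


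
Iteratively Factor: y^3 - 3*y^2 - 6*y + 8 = (y + 2)*(y^2 - 5*y + 4) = (y - 4)*(y + 2)*(y - 1)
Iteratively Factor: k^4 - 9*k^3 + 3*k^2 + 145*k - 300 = (k - 5)*(k^3 - 4*k^2 - 17*k + 60) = (k - 5)*(k + 4)*(k^2 - 8*k + 15) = (k - 5)^2*(k + 4)*(k - 3)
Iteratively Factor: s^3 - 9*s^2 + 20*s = (s)*(s^2 - 9*s + 20) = s*(s - 4)*(s - 5)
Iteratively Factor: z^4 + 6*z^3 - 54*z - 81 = (z - 3)*(z^3 + 9*z^2 + 27*z + 27) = (z - 3)*(z + 3)*(z^2 + 6*z + 9) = (z - 3)*(z + 3)^2*(z + 3)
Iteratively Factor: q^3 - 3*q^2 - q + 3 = (q - 1)*(q^2 - 2*q - 3) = (q - 1)*(q + 1)*(q - 3)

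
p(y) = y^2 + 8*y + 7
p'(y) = 2*y + 8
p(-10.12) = 28.45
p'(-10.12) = -12.24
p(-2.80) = -7.56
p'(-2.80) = 2.40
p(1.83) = 24.99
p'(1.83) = 11.66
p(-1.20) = -1.16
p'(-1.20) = 5.60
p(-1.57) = -3.10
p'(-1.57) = 4.86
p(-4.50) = -8.75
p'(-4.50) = -1.00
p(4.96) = 71.28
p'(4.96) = 17.92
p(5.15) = 74.72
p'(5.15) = 18.30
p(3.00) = 40.00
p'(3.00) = 14.00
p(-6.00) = -5.00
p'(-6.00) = -4.00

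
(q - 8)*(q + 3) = q^2 - 5*q - 24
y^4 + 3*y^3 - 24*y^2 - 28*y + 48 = (y - 4)*(y - 1)*(y + 2)*(y + 6)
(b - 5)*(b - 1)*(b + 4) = b^3 - 2*b^2 - 19*b + 20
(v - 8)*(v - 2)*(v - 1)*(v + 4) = v^4 - 7*v^3 - 18*v^2 + 88*v - 64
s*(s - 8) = s^2 - 8*s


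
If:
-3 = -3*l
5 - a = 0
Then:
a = 5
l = 1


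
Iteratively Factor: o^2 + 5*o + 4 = (o + 1)*(o + 4)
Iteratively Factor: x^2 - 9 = (x + 3)*(x - 3)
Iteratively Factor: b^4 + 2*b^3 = (b)*(b^3 + 2*b^2) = b^2*(b^2 + 2*b) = b^3*(b + 2)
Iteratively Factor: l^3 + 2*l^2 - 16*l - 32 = (l + 4)*(l^2 - 2*l - 8) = (l - 4)*(l + 4)*(l + 2)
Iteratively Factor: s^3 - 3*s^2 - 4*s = (s - 4)*(s^2 + s) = (s - 4)*(s + 1)*(s)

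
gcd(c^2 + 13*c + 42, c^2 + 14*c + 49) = c + 7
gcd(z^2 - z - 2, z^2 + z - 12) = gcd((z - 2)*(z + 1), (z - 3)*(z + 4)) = 1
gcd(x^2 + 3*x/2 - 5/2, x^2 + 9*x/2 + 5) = x + 5/2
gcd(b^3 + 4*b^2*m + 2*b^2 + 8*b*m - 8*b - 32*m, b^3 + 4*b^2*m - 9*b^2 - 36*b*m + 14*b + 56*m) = b^2 + 4*b*m - 2*b - 8*m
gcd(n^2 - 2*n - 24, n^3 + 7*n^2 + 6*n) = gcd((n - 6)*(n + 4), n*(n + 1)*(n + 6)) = 1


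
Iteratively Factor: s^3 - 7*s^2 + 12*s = (s - 4)*(s^2 - 3*s) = s*(s - 4)*(s - 3)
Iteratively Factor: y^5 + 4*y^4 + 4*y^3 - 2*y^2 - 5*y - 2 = (y - 1)*(y^4 + 5*y^3 + 9*y^2 + 7*y + 2) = (y - 1)*(y + 1)*(y^3 + 4*y^2 + 5*y + 2) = (y - 1)*(y + 1)^2*(y^2 + 3*y + 2) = (y - 1)*(y + 1)^3*(y + 2)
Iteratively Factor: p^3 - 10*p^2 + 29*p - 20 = (p - 5)*(p^2 - 5*p + 4) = (p - 5)*(p - 4)*(p - 1)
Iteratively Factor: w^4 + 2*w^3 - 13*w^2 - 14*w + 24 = (w + 4)*(w^3 - 2*w^2 - 5*w + 6) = (w + 2)*(w + 4)*(w^2 - 4*w + 3) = (w - 3)*(w + 2)*(w + 4)*(w - 1)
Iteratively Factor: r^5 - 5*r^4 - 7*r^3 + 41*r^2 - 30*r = (r - 5)*(r^4 - 7*r^2 + 6*r) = (r - 5)*(r - 1)*(r^3 + r^2 - 6*r) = (r - 5)*(r - 1)*(r + 3)*(r^2 - 2*r) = r*(r - 5)*(r - 1)*(r + 3)*(r - 2)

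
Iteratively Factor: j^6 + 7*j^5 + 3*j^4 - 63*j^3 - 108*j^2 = (j - 3)*(j^5 + 10*j^4 + 33*j^3 + 36*j^2) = j*(j - 3)*(j^4 + 10*j^3 + 33*j^2 + 36*j) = j^2*(j - 3)*(j^3 + 10*j^2 + 33*j + 36) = j^2*(j - 3)*(j + 3)*(j^2 + 7*j + 12) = j^2*(j - 3)*(j + 3)*(j + 4)*(j + 3)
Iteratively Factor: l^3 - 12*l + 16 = (l - 2)*(l^2 + 2*l - 8) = (l - 2)^2*(l + 4)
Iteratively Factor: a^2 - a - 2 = (a + 1)*(a - 2)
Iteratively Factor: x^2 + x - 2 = (x - 1)*(x + 2)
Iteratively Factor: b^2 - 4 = (b + 2)*(b - 2)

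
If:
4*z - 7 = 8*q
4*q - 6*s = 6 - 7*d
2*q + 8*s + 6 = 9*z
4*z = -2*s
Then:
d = 337/336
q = -151/192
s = -17/48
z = 17/96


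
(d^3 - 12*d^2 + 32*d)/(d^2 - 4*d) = d - 8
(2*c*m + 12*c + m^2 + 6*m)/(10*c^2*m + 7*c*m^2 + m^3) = (m + 6)/(m*(5*c + m))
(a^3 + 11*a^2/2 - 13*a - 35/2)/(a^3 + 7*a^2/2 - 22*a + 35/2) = (a + 1)/(a - 1)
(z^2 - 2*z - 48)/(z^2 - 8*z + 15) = (z^2 - 2*z - 48)/(z^2 - 8*z + 15)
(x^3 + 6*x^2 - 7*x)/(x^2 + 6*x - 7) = x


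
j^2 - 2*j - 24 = (j - 6)*(j + 4)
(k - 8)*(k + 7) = k^2 - k - 56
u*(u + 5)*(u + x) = u^3 + u^2*x + 5*u^2 + 5*u*x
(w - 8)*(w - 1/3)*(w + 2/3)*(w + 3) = w^4 - 14*w^3/3 - 233*w^2/9 - 62*w/9 + 16/3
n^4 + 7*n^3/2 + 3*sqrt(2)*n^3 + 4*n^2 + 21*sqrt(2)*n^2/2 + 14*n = n*(n + 7/2)*(n + sqrt(2))*(n + 2*sqrt(2))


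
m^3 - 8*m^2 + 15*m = m*(m - 5)*(m - 3)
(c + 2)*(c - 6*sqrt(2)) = c^2 - 6*sqrt(2)*c + 2*c - 12*sqrt(2)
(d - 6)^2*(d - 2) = d^3 - 14*d^2 + 60*d - 72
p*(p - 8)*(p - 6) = p^3 - 14*p^2 + 48*p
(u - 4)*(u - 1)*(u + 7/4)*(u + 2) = u^4 - 5*u^3/4 - 45*u^2/4 - 5*u/2 + 14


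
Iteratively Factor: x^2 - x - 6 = (x - 3)*(x + 2)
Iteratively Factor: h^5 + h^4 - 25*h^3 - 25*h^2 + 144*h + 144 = (h + 1)*(h^4 - 25*h^2 + 144) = (h + 1)*(h + 4)*(h^3 - 4*h^2 - 9*h + 36) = (h - 3)*(h + 1)*(h + 4)*(h^2 - h - 12) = (h - 3)*(h + 1)*(h + 3)*(h + 4)*(h - 4)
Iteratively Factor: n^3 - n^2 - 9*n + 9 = (n + 3)*(n^2 - 4*n + 3) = (n - 1)*(n + 3)*(n - 3)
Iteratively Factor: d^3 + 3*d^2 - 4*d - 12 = (d + 3)*(d^2 - 4) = (d + 2)*(d + 3)*(d - 2)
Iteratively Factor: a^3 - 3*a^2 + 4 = (a - 2)*(a^2 - a - 2) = (a - 2)*(a + 1)*(a - 2)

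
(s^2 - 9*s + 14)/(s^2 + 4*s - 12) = (s - 7)/(s + 6)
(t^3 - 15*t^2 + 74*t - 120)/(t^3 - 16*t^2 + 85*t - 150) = (t - 4)/(t - 5)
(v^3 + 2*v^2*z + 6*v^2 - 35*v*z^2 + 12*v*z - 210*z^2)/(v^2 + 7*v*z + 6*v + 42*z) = v - 5*z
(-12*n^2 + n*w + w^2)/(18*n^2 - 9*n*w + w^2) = (4*n + w)/(-6*n + w)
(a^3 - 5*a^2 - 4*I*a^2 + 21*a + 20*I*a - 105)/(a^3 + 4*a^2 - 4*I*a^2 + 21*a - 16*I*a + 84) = (a - 5)/(a + 4)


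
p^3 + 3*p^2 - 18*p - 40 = (p - 4)*(p + 2)*(p + 5)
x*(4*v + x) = 4*v*x + x^2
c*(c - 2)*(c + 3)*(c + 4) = c^4 + 5*c^3 - 2*c^2 - 24*c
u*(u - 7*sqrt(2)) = u^2 - 7*sqrt(2)*u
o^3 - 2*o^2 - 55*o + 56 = (o - 8)*(o - 1)*(o + 7)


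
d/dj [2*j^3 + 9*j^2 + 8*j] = 6*j^2 + 18*j + 8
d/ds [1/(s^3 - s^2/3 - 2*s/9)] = 9*(-27*s^2 + 6*s + 2)/(s^2*(-9*s^2 + 3*s + 2)^2)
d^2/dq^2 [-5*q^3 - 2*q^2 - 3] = -30*q - 4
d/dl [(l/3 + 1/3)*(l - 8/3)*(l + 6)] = l^2 + 26*l/9 - 38/9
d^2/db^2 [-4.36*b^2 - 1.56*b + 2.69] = -8.72000000000000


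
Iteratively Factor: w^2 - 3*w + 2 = (w - 2)*(w - 1)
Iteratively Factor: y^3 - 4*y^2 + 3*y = (y - 3)*(y^2 - y) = y*(y - 3)*(y - 1)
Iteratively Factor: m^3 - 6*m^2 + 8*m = (m)*(m^2 - 6*m + 8) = m*(m - 2)*(m - 4)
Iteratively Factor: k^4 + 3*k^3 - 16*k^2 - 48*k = (k + 4)*(k^3 - k^2 - 12*k) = k*(k + 4)*(k^2 - k - 12) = k*(k - 4)*(k + 4)*(k + 3)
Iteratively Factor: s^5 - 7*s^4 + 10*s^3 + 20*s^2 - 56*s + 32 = (s - 4)*(s^4 - 3*s^3 - 2*s^2 + 12*s - 8) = (s - 4)*(s - 2)*(s^3 - s^2 - 4*s + 4) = (s - 4)*(s - 2)*(s - 1)*(s^2 - 4) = (s - 4)*(s - 2)^2*(s - 1)*(s + 2)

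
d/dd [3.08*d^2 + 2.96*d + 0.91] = 6.16*d + 2.96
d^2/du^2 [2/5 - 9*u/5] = 0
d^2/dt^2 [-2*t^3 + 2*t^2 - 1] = 4 - 12*t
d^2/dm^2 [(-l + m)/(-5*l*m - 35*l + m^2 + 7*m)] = 2*((l - m)*(-5*l + 2*m + 7)^2 + (6*l - 3*m - 7)*(5*l*m + 35*l - m^2 - 7*m))/(5*l*m + 35*l - m^2 - 7*m)^3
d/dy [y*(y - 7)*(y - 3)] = 3*y^2 - 20*y + 21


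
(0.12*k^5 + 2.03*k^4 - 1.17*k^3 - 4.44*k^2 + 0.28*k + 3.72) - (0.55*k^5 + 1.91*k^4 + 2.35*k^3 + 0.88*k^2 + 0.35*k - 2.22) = -0.43*k^5 + 0.12*k^4 - 3.52*k^3 - 5.32*k^2 - 0.07*k + 5.94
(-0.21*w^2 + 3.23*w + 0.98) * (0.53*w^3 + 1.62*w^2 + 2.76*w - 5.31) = -0.1113*w^5 + 1.3717*w^4 + 5.1724*w^3 + 11.6175*w^2 - 14.4465*w - 5.2038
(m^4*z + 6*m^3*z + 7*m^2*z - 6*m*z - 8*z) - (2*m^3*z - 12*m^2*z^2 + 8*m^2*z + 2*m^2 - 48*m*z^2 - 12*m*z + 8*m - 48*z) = m^4*z + 4*m^3*z + 12*m^2*z^2 - m^2*z - 2*m^2 + 48*m*z^2 + 6*m*z - 8*m + 40*z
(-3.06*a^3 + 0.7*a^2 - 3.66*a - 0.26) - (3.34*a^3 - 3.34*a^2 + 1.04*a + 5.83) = -6.4*a^3 + 4.04*a^2 - 4.7*a - 6.09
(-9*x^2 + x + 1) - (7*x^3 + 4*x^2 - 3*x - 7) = -7*x^3 - 13*x^2 + 4*x + 8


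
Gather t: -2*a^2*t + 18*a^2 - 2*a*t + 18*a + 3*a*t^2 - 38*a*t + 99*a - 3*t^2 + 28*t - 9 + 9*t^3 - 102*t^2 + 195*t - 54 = 18*a^2 + 117*a + 9*t^3 + t^2*(3*a - 105) + t*(-2*a^2 - 40*a + 223) - 63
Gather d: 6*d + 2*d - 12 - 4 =8*d - 16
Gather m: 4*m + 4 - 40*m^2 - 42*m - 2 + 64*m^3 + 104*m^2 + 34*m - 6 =64*m^3 + 64*m^2 - 4*m - 4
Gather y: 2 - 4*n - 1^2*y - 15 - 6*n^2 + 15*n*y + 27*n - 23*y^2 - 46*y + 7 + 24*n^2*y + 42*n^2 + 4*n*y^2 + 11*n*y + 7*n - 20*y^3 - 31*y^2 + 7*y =36*n^2 + 30*n - 20*y^3 + y^2*(4*n - 54) + y*(24*n^2 + 26*n - 40) - 6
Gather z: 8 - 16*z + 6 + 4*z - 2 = 12 - 12*z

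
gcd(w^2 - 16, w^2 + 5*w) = 1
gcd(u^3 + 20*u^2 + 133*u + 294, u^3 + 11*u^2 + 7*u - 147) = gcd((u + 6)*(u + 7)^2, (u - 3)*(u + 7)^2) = u^2 + 14*u + 49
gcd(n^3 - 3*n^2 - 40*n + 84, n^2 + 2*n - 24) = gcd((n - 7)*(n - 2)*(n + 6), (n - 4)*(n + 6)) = n + 6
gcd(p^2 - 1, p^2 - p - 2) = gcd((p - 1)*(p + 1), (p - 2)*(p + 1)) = p + 1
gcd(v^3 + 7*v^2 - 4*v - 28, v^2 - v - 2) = v - 2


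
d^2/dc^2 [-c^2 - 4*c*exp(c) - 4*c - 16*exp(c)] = -4*c*exp(c) - 24*exp(c) - 2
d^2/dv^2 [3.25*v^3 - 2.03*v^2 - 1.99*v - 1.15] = 19.5*v - 4.06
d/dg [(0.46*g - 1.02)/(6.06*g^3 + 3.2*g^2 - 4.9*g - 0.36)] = (-5.5752*g^3 + 17.0716*g^2 + 6.528*g - 5.1636)/(36.7236*g^6 + 38.784*g^5 - 49.148*g^4 - 35.7232*g^3 + 21.706*g^2 + 3.528*g + 0.1296)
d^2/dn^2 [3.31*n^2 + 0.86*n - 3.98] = 6.62000000000000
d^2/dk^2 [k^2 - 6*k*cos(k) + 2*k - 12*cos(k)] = 6*k*cos(k) + 12*sqrt(2)*sin(k + pi/4) + 2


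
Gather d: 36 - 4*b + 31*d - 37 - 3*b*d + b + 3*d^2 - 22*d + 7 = -3*b + 3*d^2 + d*(9 - 3*b) + 6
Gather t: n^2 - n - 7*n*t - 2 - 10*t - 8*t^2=n^2 - n - 8*t^2 + t*(-7*n - 10) - 2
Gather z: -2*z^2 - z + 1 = -2*z^2 - z + 1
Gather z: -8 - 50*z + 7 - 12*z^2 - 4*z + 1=-12*z^2 - 54*z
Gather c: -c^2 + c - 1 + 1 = -c^2 + c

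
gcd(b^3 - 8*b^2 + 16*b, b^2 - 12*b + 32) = b - 4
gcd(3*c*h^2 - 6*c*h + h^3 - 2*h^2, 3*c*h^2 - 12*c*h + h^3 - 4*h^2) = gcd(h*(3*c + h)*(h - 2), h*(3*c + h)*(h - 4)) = 3*c*h + h^2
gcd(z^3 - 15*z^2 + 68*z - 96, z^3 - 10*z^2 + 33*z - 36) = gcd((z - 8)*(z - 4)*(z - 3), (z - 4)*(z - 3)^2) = z^2 - 7*z + 12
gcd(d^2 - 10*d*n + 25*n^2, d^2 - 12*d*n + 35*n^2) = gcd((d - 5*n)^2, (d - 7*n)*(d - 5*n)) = d - 5*n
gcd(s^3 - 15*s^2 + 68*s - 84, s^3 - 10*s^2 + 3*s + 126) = s^2 - 13*s + 42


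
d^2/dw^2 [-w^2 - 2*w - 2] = -2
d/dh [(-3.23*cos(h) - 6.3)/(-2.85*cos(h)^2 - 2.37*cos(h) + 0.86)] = (9.2055*cos(h)^2 + 35.91*cos(h) + 17.7088)*sin(h)/(8.1225*cos(h)^4 + 13.509*cos(h)^3 + 0.7149*cos(h)^2 - 4.0764*cos(h) + 0.7396)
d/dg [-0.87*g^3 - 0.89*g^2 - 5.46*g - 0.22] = -2.61*g^2 - 1.78*g - 5.46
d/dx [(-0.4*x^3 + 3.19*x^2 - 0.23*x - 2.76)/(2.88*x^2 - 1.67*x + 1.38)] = (-1.152*x^4 + 1.336*x^3 - 6.3209*x^2 + 24.702*x - 4.9266)/(8.2944*x^4 - 9.6192*x^3 + 10.7377*x^2 - 4.6092*x + 1.9044)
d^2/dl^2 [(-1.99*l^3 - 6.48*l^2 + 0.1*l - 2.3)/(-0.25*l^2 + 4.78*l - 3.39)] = (1.77635683940025e-15*l^4 + 103.038282*l^3 - 225.566448*l^2 + 121.233174*l + 246.900916)/(0.015625*l^6 - 0.89625*l^5 + 17.771925*l^4 - 133.521652*l^3 + 240.987303*l^2 - 164.796714*l + 38.958219)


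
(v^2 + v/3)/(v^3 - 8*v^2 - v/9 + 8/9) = 3*v/(3*v^2 - 25*v + 8)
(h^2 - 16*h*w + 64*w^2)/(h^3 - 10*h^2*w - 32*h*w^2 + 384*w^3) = 1/(h + 6*w)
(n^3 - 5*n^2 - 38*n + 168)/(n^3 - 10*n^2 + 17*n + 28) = (n + 6)/(n + 1)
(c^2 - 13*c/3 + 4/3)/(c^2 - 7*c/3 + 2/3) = (c - 4)/(c - 2)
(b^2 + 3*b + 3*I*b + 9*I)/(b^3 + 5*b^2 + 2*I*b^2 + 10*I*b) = (b^2 + 3*b*(1 + I) + 9*I)/(b*(b^2 + b*(5 + 2*I) + 10*I))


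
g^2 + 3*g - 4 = (g - 1)*(g + 4)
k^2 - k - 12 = (k - 4)*(k + 3)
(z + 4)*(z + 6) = z^2 + 10*z + 24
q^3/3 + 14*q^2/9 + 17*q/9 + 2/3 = (q/3 + 1)*(q + 2/3)*(q + 1)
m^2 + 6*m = m*(m + 6)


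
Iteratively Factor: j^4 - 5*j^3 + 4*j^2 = (j)*(j^3 - 5*j^2 + 4*j) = j*(j - 1)*(j^2 - 4*j) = j*(j - 4)*(j - 1)*(j)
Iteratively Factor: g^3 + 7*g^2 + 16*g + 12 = (g + 2)*(g^2 + 5*g + 6) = (g + 2)^2*(g + 3)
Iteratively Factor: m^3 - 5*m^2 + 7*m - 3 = (m - 1)*(m^2 - 4*m + 3) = (m - 3)*(m - 1)*(m - 1)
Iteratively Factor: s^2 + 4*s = (s + 4)*(s)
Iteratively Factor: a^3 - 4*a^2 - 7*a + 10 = (a - 1)*(a^2 - 3*a - 10) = (a - 5)*(a - 1)*(a + 2)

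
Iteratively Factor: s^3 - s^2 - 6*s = (s)*(s^2 - s - 6) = s*(s - 3)*(s + 2)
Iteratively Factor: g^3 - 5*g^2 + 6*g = (g)*(g^2 - 5*g + 6) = g*(g - 2)*(g - 3)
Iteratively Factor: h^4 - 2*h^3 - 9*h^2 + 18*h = (h - 3)*(h^3 + h^2 - 6*h) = (h - 3)*(h - 2)*(h^2 + 3*h) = (h - 3)*(h - 2)*(h + 3)*(h)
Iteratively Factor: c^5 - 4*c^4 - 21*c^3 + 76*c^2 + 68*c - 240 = (c - 5)*(c^4 + c^3 - 16*c^2 - 4*c + 48) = (c - 5)*(c - 2)*(c^3 + 3*c^2 - 10*c - 24) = (c - 5)*(c - 3)*(c - 2)*(c^2 + 6*c + 8) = (c - 5)*(c - 3)*(c - 2)*(c + 4)*(c + 2)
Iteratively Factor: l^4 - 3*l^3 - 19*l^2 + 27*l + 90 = (l - 5)*(l^3 + 2*l^2 - 9*l - 18) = (l - 5)*(l + 3)*(l^2 - l - 6) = (l - 5)*(l - 3)*(l + 3)*(l + 2)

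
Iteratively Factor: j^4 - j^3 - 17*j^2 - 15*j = (j + 3)*(j^3 - 4*j^2 - 5*j) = (j + 1)*(j + 3)*(j^2 - 5*j) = j*(j + 1)*(j + 3)*(j - 5)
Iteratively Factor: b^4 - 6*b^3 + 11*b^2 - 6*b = (b - 3)*(b^3 - 3*b^2 + 2*b) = b*(b - 3)*(b^2 - 3*b + 2) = b*(b - 3)*(b - 2)*(b - 1)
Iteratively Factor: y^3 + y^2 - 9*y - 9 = (y - 3)*(y^2 + 4*y + 3) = (y - 3)*(y + 1)*(y + 3)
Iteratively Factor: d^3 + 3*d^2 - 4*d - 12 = (d + 2)*(d^2 + d - 6) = (d + 2)*(d + 3)*(d - 2)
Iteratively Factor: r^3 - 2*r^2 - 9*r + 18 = (r + 3)*(r^2 - 5*r + 6) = (r - 2)*(r + 3)*(r - 3)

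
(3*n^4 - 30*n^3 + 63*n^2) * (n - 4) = 3*n^5 - 42*n^4 + 183*n^3 - 252*n^2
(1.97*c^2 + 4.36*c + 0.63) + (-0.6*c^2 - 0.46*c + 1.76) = 1.37*c^2 + 3.9*c + 2.39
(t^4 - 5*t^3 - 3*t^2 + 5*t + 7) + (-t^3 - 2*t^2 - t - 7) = t^4 - 6*t^3 - 5*t^2 + 4*t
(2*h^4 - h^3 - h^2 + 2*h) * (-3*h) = -6*h^5 + 3*h^4 + 3*h^3 - 6*h^2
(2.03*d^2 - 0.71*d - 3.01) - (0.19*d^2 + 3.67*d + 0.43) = 1.84*d^2 - 4.38*d - 3.44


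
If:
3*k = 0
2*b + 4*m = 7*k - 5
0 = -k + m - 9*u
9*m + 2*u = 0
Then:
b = -5/2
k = 0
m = 0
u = 0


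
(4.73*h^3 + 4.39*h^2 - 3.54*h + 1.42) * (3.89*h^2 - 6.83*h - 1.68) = 18.3997*h^5 - 15.2288*h^4 - 51.7007*h^3 + 22.3268*h^2 - 3.7514*h - 2.3856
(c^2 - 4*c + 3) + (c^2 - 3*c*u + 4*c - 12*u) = 2*c^2 - 3*c*u - 12*u + 3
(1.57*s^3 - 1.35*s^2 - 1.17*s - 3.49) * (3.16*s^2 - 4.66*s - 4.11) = 4.9612*s^5 - 11.5822*s^4 - 3.8589*s^3 - 0.0277000000000012*s^2 + 21.0721*s + 14.3439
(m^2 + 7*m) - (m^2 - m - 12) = 8*m + 12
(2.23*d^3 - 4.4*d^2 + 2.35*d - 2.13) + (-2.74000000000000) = 2.23*d^3 - 4.4*d^2 + 2.35*d - 4.87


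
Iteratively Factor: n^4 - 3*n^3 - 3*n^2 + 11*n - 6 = (n - 3)*(n^3 - 3*n + 2) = (n - 3)*(n - 1)*(n^2 + n - 2) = (n - 3)*(n - 1)^2*(n + 2)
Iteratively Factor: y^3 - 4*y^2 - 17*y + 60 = (y + 4)*(y^2 - 8*y + 15) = (y - 5)*(y + 4)*(y - 3)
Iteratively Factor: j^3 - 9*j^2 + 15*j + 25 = (j - 5)*(j^2 - 4*j - 5) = (j - 5)^2*(j + 1)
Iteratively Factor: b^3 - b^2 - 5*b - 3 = (b - 3)*(b^2 + 2*b + 1) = (b - 3)*(b + 1)*(b + 1)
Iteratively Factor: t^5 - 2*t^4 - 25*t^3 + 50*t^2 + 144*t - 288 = (t + 4)*(t^4 - 6*t^3 - t^2 + 54*t - 72) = (t + 3)*(t + 4)*(t^3 - 9*t^2 + 26*t - 24) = (t - 4)*(t + 3)*(t + 4)*(t^2 - 5*t + 6) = (t - 4)*(t - 2)*(t + 3)*(t + 4)*(t - 3)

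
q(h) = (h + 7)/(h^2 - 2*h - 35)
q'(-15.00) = 0.00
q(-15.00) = -0.04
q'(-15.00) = 0.00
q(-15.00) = -0.04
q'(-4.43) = 0.50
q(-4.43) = -0.39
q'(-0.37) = -0.01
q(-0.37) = -0.19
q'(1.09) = -0.03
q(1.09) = -0.22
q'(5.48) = -0.50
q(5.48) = -0.78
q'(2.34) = -0.05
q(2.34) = -0.27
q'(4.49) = -0.18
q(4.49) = -0.48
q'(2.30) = -0.05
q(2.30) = -0.27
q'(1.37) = -0.03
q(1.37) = -0.23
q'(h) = (2 - 2*h)*(h + 7)/(h^2 - 2*h - 35)^2 + 1/(h^2 - 2*h - 35) = (h^2 - 2*h - 2*(h - 1)*(h + 7) - 35)/(-h^2 + 2*h + 35)^2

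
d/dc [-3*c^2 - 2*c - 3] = -6*c - 2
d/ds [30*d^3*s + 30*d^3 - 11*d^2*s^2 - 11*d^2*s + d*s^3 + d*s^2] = d*(30*d^2 - 22*d*s - 11*d + 3*s^2 + 2*s)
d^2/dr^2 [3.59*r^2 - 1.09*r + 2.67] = 7.18000000000000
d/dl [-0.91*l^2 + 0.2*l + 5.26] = 0.2 - 1.82*l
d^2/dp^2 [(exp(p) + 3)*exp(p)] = (4*exp(p) + 3)*exp(p)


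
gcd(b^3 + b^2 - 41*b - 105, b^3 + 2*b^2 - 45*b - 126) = b^2 - 4*b - 21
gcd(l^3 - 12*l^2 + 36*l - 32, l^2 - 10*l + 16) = l^2 - 10*l + 16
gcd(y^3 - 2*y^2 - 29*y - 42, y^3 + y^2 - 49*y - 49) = y - 7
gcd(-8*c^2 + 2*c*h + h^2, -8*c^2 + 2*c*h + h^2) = 8*c^2 - 2*c*h - h^2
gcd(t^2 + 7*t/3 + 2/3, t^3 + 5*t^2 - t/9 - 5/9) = t + 1/3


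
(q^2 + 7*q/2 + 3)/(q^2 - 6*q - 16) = (q + 3/2)/(q - 8)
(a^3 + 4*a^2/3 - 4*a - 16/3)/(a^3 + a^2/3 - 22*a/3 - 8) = (a - 2)/(a - 3)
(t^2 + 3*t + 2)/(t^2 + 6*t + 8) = (t + 1)/(t + 4)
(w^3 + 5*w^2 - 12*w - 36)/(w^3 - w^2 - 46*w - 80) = (w^2 + 3*w - 18)/(w^2 - 3*w - 40)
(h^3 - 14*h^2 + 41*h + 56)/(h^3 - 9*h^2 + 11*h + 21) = (h - 8)/(h - 3)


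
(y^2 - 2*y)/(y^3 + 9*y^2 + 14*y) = (y - 2)/(y^2 + 9*y + 14)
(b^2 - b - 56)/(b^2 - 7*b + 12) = (b^2 - b - 56)/(b^2 - 7*b + 12)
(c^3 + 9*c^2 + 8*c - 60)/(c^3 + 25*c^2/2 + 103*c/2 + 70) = 2*(c^2 + 4*c - 12)/(2*c^2 + 15*c + 28)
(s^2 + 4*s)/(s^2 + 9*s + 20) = s/(s + 5)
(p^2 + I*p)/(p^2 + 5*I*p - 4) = p/(p + 4*I)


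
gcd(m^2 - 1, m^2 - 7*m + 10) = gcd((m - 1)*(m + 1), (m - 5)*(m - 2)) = 1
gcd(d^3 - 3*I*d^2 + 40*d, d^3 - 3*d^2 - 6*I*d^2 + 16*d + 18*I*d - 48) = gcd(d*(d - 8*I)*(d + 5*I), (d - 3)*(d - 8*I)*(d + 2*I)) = d - 8*I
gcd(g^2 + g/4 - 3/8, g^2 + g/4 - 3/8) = g^2 + g/4 - 3/8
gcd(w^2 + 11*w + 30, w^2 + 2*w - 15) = w + 5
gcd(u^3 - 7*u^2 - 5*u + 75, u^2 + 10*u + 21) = u + 3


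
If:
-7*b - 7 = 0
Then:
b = -1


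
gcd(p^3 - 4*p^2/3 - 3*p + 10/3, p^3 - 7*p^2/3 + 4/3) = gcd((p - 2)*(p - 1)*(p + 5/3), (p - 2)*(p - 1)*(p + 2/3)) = p^2 - 3*p + 2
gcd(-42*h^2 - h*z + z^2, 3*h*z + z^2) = 1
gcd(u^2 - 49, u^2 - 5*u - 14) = u - 7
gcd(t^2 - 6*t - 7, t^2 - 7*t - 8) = t + 1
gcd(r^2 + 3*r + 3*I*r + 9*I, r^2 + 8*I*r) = 1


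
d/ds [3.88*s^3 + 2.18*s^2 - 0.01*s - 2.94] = 11.64*s^2 + 4.36*s - 0.01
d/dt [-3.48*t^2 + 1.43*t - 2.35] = 1.43 - 6.96*t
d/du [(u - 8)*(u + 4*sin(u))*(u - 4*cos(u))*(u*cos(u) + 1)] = (8 - u)*(u + 4*sin(u))*(u - 4*cos(u))*(u*sin(u) - cos(u)) + (u - 8)*(u + 4*sin(u))*(u*cos(u) + 1)*(4*sin(u) + 1) + (u - 8)*(u - 4*cos(u))*(u*cos(u) + 1)*(4*cos(u) + 1) + (u + 4*sin(u))*(u - 4*cos(u))*(u*cos(u) + 1)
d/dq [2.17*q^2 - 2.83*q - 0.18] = 4.34*q - 2.83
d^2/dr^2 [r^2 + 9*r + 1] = 2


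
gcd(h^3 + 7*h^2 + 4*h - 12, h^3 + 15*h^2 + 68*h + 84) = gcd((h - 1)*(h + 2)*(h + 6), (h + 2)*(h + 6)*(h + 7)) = h^2 + 8*h + 12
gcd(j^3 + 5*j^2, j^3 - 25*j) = j^2 + 5*j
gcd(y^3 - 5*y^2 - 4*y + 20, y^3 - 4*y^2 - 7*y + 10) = y^2 - 3*y - 10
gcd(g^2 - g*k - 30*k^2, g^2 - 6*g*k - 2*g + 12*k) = g - 6*k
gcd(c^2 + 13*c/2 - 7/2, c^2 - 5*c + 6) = 1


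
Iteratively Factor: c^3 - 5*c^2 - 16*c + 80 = (c - 4)*(c^2 - c - 20) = (c - 4)*(c + 4)*(c - 5)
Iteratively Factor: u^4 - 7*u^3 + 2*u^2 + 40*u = (u)*(u^3 - 7*u^2 + 2*u + 40) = u*(u + 2)*(u^2 - 9*u + 20) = u*(u - 5)*(u + 2)*(u - 4)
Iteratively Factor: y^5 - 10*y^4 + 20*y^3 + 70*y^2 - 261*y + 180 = (y - 3)*(y^4 - 7*y^3 - y^2 + 67*y - 60) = (y - 3)*(y - 1)*(y^3 - 6*y^2 - 7*y + 60) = (y - 5)*(y - 3)*(y - 1)*(y^2 - y - 12) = (y - 5)*(y - 4)*(y - 3)*(y - 1)*(y + 3)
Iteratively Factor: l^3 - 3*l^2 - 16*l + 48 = (l + 4)*(l^2 - 7*l + 12) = (l - 4)*(l + 4)*(l - 3)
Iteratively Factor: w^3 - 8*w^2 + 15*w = (w - 3)*(w^2 - 5*w) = w*(w - 3)*(w - 5)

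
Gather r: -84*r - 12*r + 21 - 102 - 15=-96*r - 96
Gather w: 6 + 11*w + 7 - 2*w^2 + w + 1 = -2*w^2 + 12*w + 14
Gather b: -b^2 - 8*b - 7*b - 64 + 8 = -b^2 - 15*b - 56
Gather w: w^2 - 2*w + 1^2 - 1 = w^2 - 2*w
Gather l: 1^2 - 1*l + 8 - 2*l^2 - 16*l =-2*l^2 - 17*l + 9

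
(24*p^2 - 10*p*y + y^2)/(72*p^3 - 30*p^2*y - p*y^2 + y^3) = (-6*p + y)/(-18*p^2 + 3*p*y + y^2)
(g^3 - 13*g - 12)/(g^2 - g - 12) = g + 1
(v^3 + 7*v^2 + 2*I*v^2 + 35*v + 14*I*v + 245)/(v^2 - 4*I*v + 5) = (v^2 + 7*v*(1 + I) + 49*I)/(v + I)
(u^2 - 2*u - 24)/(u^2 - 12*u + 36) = (u + 4)/(u - 6)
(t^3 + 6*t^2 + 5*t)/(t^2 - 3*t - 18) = t*(t^2 + 6*t + 5)/(t^2 - 3*t - 18)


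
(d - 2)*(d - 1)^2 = d^3 - 4*d^2 + 5*d - 2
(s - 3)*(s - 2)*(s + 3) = s^3 - 2*s^2 - 9*s + 18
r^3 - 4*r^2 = r^2*(r - 4)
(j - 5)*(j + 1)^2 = j^3 - 3*j^2 - 9*j - 5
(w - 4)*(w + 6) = w^2 + 2*w - 24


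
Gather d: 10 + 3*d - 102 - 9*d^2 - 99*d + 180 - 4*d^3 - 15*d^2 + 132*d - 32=-4*d^3 - 24*d^2 + 36*d + 56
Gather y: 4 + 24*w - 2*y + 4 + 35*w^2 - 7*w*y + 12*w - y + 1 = 35*w^2 + 36*w + y*(-7*w - 3) + 9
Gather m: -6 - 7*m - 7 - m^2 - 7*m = -m^2 - 14*m - 13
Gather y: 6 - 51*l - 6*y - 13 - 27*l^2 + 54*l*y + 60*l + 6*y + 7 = -27*l^2 + 54*l*y + 9*l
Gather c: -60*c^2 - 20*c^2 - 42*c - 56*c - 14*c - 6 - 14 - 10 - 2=-80*c^2 - 112*c - 32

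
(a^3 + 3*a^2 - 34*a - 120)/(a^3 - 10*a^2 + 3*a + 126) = (a^2 + 9*a + 20)/(a^2 - 4*a - 21)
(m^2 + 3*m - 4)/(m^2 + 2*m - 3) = (m + 4)/(m + 3)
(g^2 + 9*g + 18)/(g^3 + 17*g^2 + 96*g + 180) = (g + 3)/(g^2 + 11*g + 30)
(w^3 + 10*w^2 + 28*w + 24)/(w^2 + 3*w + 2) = (w^2 + 8*w + 12)/(w + 1)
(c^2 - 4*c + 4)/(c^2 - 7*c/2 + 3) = 2*(c - 2)/(2*c - 3)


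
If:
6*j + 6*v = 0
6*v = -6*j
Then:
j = -v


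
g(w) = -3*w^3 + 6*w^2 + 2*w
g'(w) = -9*w^2 + 12*w + 2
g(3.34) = -38.17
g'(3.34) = -58.32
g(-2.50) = 79.38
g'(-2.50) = -84.25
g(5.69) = -347.02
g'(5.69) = -221.10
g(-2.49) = 78.54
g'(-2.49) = -83.68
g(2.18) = 1.79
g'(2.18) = -14.61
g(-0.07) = -0.11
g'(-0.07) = 1.12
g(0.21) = 0.66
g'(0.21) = 4.12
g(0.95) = 4.74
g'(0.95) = 5.28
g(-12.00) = 6024.00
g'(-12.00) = -1438.00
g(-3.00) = 129.00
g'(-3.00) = -115.00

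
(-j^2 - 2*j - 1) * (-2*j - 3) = 2*j^3 + 7*j^2 + 8*j + 3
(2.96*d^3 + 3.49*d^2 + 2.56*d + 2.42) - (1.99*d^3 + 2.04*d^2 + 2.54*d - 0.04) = 0.97*d^3 + 1.45*d^2 + 0.02*d + 2.46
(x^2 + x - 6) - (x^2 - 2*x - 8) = 3*x + 2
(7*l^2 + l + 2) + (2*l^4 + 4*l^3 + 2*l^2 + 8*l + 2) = 2*l^4 + 4*l^3 + 9*l^2 + 9*l + 4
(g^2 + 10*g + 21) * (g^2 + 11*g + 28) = g^4 + 21*g^3 + 159*g^2 + 511*g + 588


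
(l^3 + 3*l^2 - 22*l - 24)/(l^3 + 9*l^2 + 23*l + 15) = (l^2 + 2*l - 24)/(l^2 + 8*l + 15)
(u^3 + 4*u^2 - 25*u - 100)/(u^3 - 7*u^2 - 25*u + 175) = (u + 4)/(u - 7)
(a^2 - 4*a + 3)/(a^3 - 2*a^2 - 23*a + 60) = (a - 1)/(a^2 + a - 20)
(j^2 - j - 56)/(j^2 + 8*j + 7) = (j - 8)/(j + 1)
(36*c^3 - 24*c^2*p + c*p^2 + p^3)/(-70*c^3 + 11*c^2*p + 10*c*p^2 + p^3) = (-18*c^2 + 3*c*p + p^2)/(35*c^2 + 12*c*p + p^2)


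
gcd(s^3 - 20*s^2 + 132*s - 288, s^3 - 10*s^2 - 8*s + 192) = s^2 - 14*s + 48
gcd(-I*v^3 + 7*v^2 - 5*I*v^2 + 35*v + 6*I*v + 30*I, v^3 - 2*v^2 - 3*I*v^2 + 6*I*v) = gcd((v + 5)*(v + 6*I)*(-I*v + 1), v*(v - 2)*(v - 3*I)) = 1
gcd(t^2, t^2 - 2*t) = t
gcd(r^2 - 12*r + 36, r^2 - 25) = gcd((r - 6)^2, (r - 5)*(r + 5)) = 1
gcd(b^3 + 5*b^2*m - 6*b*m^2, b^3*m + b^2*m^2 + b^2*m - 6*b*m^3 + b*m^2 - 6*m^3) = 1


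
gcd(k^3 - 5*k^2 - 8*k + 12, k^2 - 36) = k - 6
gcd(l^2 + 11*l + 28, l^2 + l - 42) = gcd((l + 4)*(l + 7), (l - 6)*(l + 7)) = l + 7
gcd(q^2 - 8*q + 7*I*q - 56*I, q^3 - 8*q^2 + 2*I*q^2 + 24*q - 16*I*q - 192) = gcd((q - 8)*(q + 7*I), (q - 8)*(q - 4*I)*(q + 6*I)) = q - 8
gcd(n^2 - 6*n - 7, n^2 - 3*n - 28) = n - 7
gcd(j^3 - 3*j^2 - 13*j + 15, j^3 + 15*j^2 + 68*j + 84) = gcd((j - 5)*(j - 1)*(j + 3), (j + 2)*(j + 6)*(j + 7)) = 1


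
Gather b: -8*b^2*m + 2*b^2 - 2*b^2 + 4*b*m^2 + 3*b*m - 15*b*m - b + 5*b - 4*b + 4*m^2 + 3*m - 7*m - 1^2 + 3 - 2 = -8*b^2*m + b*(4*m^2 - 12*m) + 4*m^2 - 4*m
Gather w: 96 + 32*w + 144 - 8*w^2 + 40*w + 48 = -8*w^2 + 72*w + 288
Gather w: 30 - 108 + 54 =-24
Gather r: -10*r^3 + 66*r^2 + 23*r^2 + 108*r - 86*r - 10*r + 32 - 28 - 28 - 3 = -10*r^3 + 89*r^2 + 12*r - 27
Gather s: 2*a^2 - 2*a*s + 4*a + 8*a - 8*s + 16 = 2*a^2 + 12*a + s*(-2*a - 8) + 16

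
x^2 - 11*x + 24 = (x - 8)*(x - 3)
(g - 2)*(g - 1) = g^2 - 3*g + 2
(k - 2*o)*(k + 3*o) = k^2 + k*o - 6*o^2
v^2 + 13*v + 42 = (v + 6)*(v + 7)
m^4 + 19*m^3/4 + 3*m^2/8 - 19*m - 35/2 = (m - 2)*(m + 5/4)*(m + 2)*(m + 7/2)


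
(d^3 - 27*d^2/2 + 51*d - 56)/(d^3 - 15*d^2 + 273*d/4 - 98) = 2*(d - 2)/(2*d - 7)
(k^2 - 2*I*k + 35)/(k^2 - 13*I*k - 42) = (k + 5*I)/(k - 6*I)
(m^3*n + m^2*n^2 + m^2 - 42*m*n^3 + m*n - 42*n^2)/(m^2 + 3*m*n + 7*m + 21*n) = (m^3*n + m^2*n^2 + m^2 - 42*m*n^3 + m*n - 42*n^2)/(m^2 + 3*m*n + 7*m + 21*n)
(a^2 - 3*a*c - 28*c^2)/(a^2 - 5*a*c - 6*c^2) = (-a^2 + 3*a*c + 28*c^2)/(-a^2 + 5*a*c + 6*c^2)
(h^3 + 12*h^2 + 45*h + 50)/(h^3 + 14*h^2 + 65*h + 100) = (h + 2)/(h + 4)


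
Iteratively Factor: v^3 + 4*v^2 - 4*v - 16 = (v + 4)*(v^2 - 4) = (v + 2)*(v + 4)*(v - 2)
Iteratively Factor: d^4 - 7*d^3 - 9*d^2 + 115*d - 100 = (d - 5)*(d^3 - 2*d^2 - 19*d + 20) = (d - 5)*(d + 4)*(d^2 - 6*d + 5) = (d - 5)^2*(d + 4)*(d - 1)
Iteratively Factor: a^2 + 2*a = (a)*(a + 2)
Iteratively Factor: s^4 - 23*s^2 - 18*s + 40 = (s + 4)*(s^3 - 4*s^2 - 7*s + 10) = (s - 1)*(s + 4)*(s^2 - 3*s - 10) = (s - 5)*(s - 1)*(s + 4)*(s + 2)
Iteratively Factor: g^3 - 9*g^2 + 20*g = (g)*(g^2 - 9*g + 20) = g*(g - 5)*(g - 4)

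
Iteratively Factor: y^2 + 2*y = (y)*(y + 2)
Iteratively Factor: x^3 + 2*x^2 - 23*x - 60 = (x + 3)*(x^2 - x - 20) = (x + 3)*(x + 4)*(x - 5)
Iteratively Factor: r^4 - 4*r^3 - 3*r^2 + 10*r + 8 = (r + 1)*(r^3 - 5*r^2 + 2*r + 8) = (r + 1)^2*(r^2 - 6*r + 8) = (r - 2)*(r + 1)^2*(r - 4)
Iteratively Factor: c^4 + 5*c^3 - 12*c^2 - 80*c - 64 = (c + 4)*(c^3 + c^2 - 16*c - 16) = (c + 4)^2*(c^2 - 3*c - 4) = (c - 4)*(c + 4)^2*(c + 1)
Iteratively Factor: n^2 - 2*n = (n - 2)*(n)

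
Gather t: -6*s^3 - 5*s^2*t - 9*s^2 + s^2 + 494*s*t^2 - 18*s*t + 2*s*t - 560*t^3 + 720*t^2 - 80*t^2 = -6*s^3 - 8*s^2 - 560*t^3 + t^2*(494*s + 640) + t*(-5*s^2 - 16*s)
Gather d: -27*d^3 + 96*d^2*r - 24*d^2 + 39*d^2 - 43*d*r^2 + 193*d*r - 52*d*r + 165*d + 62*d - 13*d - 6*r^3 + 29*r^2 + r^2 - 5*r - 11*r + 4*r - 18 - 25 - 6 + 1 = -27*d^3 + d^2*(96*r + 15) + d*(-43*r^2 + 141*r + 214) - 6*r^3 + 30*r^2 - 12*r - 48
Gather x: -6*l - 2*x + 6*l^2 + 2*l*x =6*l^2 - 6*l + x*(2*l - 2)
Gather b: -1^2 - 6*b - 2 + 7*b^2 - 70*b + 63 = 7*b^2 - 76*b + 60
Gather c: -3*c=-3*c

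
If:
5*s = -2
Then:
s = -2/5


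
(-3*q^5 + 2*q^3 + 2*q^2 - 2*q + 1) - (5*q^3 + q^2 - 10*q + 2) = -3*q^5 - 3*q^3 + q^2 + 8*q - 1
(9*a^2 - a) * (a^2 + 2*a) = 9*a^4 + 17*a^3 - 2*a^2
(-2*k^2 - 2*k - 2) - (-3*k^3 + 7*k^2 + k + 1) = 3*k^3 - 9*k^2 - 3*k - 3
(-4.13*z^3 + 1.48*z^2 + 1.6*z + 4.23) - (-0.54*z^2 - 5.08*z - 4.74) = -4.13*z^3 + 2.02*z^2 + 6.68*z + 8.97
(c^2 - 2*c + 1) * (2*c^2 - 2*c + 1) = 2*c^4 - 6*c^3 + 7*c^2 - 4*c + 1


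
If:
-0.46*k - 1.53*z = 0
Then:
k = -3.32608695652174*z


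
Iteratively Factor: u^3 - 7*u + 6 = (u - 1)*(u^2 + u - 6) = (u - 1)*(u + 3)*(u - 2)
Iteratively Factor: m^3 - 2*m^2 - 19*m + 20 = (m - 5)*(m^2 + 3*m - 4) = (m - 5)*(m - 1)*(m + 4)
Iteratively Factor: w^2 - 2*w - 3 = (w - 3)*(w + 1)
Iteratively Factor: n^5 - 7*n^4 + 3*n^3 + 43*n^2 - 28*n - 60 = (n - 2)*(n^4 - 5*n^3 - 7*n^2 + 29*n + 30) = (n - 2)*(n + 1)*(n^3 - 6*n^2 - n + 30) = (n - 2)*(n + 1)*(n + 2)*(n^2 - 8*n + 15) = (n - 3)*(n - 2)*(n + 1)*(n + 2)*(n - 5)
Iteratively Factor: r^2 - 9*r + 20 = (r - 4)*(r - 5)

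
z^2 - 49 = (z - 7)*(z + 7)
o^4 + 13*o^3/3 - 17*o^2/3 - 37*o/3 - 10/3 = (o - 2)*(o + 1/3)*(o + 1)*(o + 5)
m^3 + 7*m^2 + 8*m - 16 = (m - 1)*(m + 4)^2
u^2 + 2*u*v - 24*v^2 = (u - 4*v)*(u + 6*v)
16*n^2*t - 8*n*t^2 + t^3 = t*(-4*n + t)^2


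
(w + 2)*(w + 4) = w^2 + 6*w + 8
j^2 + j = j*(j + 1)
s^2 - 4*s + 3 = (s - 3)*(s - 1)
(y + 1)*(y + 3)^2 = y^3 + 7*y^2 + 15*y + 9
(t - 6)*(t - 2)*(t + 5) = t^3 - 3*t^2 - 28*t + 60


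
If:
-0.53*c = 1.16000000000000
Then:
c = -2.19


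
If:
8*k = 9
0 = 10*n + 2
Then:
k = 9/8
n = -1/5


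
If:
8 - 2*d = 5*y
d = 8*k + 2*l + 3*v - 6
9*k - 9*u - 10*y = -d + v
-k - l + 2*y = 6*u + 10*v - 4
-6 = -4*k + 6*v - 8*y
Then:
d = 4 - 5*y/2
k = 41*y/296 + 75/148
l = 587/148 - 1167*y/296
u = 455/444 - 417*y/296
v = 211*y/148 - 49/74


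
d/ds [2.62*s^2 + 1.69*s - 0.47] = 5.24*s + 1.69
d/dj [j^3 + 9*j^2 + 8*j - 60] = 3*j^2 + 18*j + 8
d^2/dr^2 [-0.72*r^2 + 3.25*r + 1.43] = -1.44000000000000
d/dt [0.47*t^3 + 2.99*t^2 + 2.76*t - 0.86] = 1.41*t^2 + 5.98*t + 2.76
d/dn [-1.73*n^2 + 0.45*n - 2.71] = 0.45 - 3.46*n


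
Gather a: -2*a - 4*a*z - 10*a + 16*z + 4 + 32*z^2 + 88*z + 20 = a*(-4*z - 12) + 32*z^2 + 104*z + 24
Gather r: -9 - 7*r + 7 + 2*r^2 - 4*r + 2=2*r^2 - 11*r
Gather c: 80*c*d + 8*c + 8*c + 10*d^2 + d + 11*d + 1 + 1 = c*(80*d + 16) + 10*d^2 + 12*d + 2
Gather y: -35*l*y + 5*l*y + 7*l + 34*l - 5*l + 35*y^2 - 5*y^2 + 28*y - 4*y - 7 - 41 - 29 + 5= 36*l + 30*y^2 + y*(24 - 30*l) - 72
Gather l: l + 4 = l + 4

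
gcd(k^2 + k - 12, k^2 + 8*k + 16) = k + 4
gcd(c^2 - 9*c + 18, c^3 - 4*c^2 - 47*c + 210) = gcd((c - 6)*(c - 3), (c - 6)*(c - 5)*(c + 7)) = c - 6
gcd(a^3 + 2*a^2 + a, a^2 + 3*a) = a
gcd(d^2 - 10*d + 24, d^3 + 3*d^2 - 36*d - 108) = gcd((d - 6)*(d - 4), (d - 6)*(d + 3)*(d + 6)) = d - 6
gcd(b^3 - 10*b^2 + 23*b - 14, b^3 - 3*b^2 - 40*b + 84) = b^2 - 9*b + 14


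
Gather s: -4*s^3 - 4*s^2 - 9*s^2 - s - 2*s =-4*s^3 - 13*s^2 - 3*s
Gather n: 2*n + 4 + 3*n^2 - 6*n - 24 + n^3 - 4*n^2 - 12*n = n^3 - n^2 - 16*n - 20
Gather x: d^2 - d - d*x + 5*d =d^2 - d*x + 4*d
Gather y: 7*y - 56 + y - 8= 8*y - 64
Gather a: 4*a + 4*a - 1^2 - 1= 8*a - 2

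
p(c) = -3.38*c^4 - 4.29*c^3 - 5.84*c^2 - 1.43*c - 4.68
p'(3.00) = -517.34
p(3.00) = -451.14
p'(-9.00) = 8917.30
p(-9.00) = -19513.62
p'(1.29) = -66.94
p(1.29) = -34.81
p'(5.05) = -2129.84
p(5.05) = -2911.61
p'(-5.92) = 2421.73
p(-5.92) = -3462.30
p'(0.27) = -5.79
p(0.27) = -5.59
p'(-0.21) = 0.58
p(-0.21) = -4.60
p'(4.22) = -1295.96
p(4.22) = -1509.05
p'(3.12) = -573.77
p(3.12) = -516.57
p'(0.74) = -22.60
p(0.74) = -11.69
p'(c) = -13.52*c^3 - 12.87*c^2 - 11.68*c - 1.43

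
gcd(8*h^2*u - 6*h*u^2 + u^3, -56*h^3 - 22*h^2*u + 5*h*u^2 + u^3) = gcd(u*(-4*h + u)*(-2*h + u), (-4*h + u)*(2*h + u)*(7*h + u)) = -4*h + u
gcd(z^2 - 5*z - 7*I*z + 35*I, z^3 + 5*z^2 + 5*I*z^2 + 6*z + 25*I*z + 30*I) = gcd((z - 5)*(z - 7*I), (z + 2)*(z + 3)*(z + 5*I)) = 1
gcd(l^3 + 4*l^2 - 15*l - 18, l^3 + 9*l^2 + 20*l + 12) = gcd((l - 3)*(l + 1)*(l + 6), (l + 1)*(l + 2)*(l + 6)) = l^2 + 7*l + 6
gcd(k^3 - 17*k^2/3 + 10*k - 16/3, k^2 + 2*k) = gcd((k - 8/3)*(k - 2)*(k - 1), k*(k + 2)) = 1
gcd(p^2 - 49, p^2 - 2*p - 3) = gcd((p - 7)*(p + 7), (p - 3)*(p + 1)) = 1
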